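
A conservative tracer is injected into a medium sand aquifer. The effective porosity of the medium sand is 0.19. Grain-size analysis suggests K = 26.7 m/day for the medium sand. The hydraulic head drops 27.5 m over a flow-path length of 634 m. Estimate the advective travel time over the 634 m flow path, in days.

Hydraulic gradient i = Δh / L = 27.5 / 634 = 0.04338.
Darcy flux q = K · i = 26.70 × 0.04338 = 1.158 m/day.
Seepage velocity v = q / n_e = 1.158 / 0.19 = 6.095 m/day.
Travel time t = L / v = 634 / 6.095 = 104.0 days.

104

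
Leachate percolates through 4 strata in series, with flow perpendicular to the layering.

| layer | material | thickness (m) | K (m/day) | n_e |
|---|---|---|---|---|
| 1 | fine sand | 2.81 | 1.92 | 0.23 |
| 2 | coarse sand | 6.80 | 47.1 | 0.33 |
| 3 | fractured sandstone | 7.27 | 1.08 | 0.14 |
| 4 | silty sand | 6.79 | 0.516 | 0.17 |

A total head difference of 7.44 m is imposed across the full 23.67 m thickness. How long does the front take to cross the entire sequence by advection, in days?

14.6

With flow normal to the layers, continuity requires the same specific discharge q through every layer.
Σ(b_i/K_i) = 2.81/1.92 + 6.80/47.1 + 7.27/1.08 + 6.79/0.516 = 21.50 d.
q = Δh / Σ(b_i/K_i) = 7.44 / 21.50 = 0.3461 m/day.
In each layer the seepage velocity is v_i = q/n_i, so the layer transit time is t_i = b_i·n_i / q:
  layer 1 (fine sand): t_1 = 2.81 × 0.23 / 0.3461 = 1.868 d
  layer 2 (coarse sand): t_2 = 6.80 × 0.33 / 0.3461 = 6.484 d
  layer 3 (fractured sandstone): t_3 = 7.27 × 0.14 / 0.3461 = 2.941 d
  layer 4 (silty sand): t_4 = 6.79 × 0.17 / 0.3461 = 3.335 d
Total t = Σ t_i = 14.63 days.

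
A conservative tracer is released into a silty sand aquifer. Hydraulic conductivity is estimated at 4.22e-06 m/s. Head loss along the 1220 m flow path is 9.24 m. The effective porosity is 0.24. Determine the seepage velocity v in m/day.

0.0115

Convert K: 4.22e-06 m/s × 86400 = 0.3646 m/day.
Hydraulic gradient i = Δh / L = 9.24 / 1220 = 0.007574.
Darcy flux q = K · i = 0.3646 × 0.007574 = 0.002761 m/day.
Seepage velocity v = q / n_e = 0.002761 / 0.24 = 0.01151 m/day.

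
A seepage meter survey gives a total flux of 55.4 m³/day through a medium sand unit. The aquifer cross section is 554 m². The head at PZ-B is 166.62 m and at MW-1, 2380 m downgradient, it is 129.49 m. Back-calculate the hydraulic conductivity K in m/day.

Hydraulic gradient i = (166.62 − 129.49) / 2380 = 37.13 / 2380 = 0.01560.
From Q = K·A·i, K = Q / (A·i) = 55.4 / (554.0 × 0.01560) = 6.410 m/day.

6.41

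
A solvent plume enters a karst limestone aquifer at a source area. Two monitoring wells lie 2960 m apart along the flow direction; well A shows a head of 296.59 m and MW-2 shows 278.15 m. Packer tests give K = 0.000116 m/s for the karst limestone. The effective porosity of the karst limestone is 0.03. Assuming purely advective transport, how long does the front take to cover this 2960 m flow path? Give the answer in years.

Convert K: 0.000116 m/s × 86400 = 10.02 m/day.
Hydraulic gradient i = (296.59 − 278.15) / 2960 = 18.44 / 2960 = 0.006230.
Darcy flux q = K · i = 10.02 × 0.006230 = 0.06244 m/day.
Seepage velocity v = q / n_e = 0.06244 / 0.03 = 2.081 m/day.
Travel time t = L / v = 2960 / 2.081 = 1422 days = 3.894 years.

3.89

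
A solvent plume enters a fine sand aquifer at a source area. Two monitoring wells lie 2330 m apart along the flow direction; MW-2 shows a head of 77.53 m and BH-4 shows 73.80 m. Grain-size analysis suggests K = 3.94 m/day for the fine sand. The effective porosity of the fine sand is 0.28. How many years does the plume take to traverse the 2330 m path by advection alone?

283

Hydraulic gradient i = (77.53 − 73.80) / 2330 = 3.73 / 2330 = 0.001601.
Darcy flux q = K · i = 3.940 × 0.001601 = 0.006307 m/day.
Seepage velocity v = q / n_e = 0.006307 / 0.28 = 0.02253 m/day.
Travel time t = L / v = 2330 / 0.02253 = 1.034e+05 days = 283.2 years.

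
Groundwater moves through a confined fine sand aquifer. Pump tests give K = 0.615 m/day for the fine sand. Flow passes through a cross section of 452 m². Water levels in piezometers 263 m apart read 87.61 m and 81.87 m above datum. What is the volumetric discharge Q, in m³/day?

Hydraulic gradient i = (87.61 − 81.87) / 263 = 5.74 / 263 = 0.02183.
Darcy's law: Q = K · A · i = 0.6150 × 452.0 × 0.02183 = 6.067 m³/day.

6.07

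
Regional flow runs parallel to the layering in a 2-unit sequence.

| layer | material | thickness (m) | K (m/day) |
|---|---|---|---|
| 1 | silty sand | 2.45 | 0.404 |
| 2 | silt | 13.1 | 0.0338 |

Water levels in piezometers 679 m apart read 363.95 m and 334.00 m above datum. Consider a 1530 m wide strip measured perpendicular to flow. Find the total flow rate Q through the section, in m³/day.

96.7

Flow is parallel to layering, so each bed carries its own Darcy discharge and the transmissivities add.
Σ(K_i·b_i) = 0.404×2.45 + 0.0338×13.1 = 1.433 m²/day.
Hydraulic gradient i = (363.95 − 334.00) / 679 = 29.95 / 679 = 0.04411.
Q = Σ(K_i·b_i) · W · i = 1.433 × 1530 × 0.04411 = 96.68 m³/day.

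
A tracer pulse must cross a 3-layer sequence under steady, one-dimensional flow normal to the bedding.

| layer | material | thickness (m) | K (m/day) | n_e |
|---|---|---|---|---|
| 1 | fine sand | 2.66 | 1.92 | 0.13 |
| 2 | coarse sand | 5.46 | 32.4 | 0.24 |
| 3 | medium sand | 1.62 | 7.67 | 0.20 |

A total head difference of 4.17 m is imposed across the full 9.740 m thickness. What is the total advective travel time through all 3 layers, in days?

With flow normal to the layers, continuity requires the same specific discharge q through every layer.
Σ(b_i/K_i) = 2.66/1.92 + 5.46/32.4 + 1.62/7.67 = 1.765 d.
q = Δh / Σ(b_i/K_i) = 4.17 / 1.765 = 2.362 m/day.
In each layer the seepage velocity is v_i = q/n_i, so the layer transit time is t_i = b_i·n_i / q:
  layer 1 (fine sand): t_1 = 2.66 × 0.13 / 2.362 = 0.1464 d
  layer 2 (coarse sand): t_2 = 5.46 × 0.24 / 2.362 = 0.5547 d
  layer 3 (medium sand): t_3 = 1.62 × 0.20 / 2.362 = 0.1371 d
Total t = Σ t_i = 0.8382 days.

0.838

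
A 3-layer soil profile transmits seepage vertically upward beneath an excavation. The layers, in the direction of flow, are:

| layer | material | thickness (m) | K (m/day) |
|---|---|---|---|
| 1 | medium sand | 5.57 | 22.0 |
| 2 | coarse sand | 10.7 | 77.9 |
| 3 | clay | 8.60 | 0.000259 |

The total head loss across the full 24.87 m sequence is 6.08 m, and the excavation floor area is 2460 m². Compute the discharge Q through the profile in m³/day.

Flow is perpendicular to layering, so the layers act in series and the equivalent K is the thickness-weighted harmonic mean.
Total thickness L = 5.57 + 10.7 + 8.60 = 24.87 m.
Σ(b_i/K_i) = 5.57/22.0 + 10.7/77.9 + 8.60/0.000259 = 33205 d.
K_eq = L / Σ(b_i/K_i) = 24.87 / 33205 = 0.0007490 m/day.
Q = K_eq · A · (Δh/L) = 0.0007490 × 2460 × (6.08/24.87) = 0.4504 m³/day.

0.450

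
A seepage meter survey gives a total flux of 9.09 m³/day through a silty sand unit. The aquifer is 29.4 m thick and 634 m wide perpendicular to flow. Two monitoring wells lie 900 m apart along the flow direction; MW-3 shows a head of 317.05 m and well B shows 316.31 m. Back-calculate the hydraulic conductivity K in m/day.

Cross-sectional area A = 634 × 29.4 = 18640 m².
Hydraulic gradient i = (317.05 − 316.31) / 900 = 0.74 / 900 = 0.0008222.
From Q = K·A·i, K = Q / (A·i) = 9.09 / (18640 × 0.0008222) = 0.5931 m/day.

0.593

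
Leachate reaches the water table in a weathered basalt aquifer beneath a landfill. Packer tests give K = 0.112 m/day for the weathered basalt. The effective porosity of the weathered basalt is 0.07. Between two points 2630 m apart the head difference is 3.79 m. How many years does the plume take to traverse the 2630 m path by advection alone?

Hydraulic gradient i = Δh / L = 3.79 / 2630 = 0.001441.
Darcy flux q = K · i = 0.1120 × 0.001441 = 0.0001614 m/day.
Seepage velocity v = q / n_e = 0.0001614 / 0.07 = 0.002306 m/day.
Travel time t = L / v = 2630 / 0.002306 = 1.141e+06 days = 3123 years.

3120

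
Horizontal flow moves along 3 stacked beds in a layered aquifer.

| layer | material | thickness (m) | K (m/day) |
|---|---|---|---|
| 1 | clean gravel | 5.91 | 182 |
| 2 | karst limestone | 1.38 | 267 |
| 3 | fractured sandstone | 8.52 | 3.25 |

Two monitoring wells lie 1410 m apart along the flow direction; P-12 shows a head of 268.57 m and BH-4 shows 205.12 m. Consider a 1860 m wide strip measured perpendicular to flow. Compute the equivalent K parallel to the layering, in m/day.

Flow is parallel to layering, so each bed carries its own Darcy discharge and the transmissivities add.
Σ(K_i·b_i) = 182×5.91 + 267×1.38 + 3.25×8.52 = 1472 m²/day.
Total thickness b = 15.81 m, so K_eq = Σ(K_i·b_i)/b = 93.09 m/day.

93.1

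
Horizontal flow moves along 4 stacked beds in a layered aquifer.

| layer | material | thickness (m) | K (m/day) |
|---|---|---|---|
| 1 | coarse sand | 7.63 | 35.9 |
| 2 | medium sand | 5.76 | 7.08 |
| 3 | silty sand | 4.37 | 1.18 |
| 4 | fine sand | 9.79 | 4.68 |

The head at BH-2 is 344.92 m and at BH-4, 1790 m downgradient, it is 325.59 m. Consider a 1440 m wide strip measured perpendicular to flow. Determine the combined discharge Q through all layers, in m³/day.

Flow is parallel to layering, so each bed carries its own Darcy discharge and the transmissivities add.
Σ(K_i·b_i) = 35.9×7.63 + 7.08×5.76 + 1.18×4.37 + 4.68×9.79 = 365.7 m²/day.
Hydraulic gradient i = (344.92 − 325.59) / 1790 = 19.33 / 1790 = 0.01080.
Q = Σ(K_i·b_i) · W · i = 365.7 × 1440 × 0.01080 = 5686 m³/day.

5690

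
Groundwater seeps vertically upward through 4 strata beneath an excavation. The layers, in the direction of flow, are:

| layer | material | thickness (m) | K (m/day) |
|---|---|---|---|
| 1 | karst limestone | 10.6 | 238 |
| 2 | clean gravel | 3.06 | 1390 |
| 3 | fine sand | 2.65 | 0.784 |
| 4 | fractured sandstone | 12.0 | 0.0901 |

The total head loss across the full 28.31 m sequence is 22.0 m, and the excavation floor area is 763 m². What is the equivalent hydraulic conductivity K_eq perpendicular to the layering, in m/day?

Flow is perpendicular to layering, so the layers act in series and the equivalent K is the thickness-weighted harmonic mean.
Total thickness L = 10.6 + 3.06 + 2.65 + 12.0 = 28.31 m.
Σ(b_i/K_i) = 10.6/238 + 3.06/1390 + 2.65/0.784 + 12.0/0.0901 = 136.6 d.
K_eq = L / Σ(b_i/K_i) = 28.31 / 136.6 = 0.2072 m/day.

0.207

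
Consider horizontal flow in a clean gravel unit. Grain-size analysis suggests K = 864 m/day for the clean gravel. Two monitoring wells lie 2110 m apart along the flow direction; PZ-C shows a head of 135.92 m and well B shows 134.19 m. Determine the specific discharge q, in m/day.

0.708

Hydraulic gradient i = (135.92 − 134.19) / 2110 = 1.73 / 2110 = 0.0008199.
Specific discharge q = K · i = 864.0 × 0.0008199 = 0.7084 m/day.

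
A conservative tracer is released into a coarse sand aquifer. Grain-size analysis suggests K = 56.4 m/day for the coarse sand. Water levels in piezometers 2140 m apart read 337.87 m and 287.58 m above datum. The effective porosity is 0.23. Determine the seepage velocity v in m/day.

5.76

Hydraulic gradient i = (337.87 − 287.58) / 2140 = 50.29 / 2140 = 0.02350.
Darcy flux q = K · i = 56.40 × 0.02350 = 1.325 m/day.
Seepage velocity v = q / n_e = 1.325 / 0.23 = 5.763 m/day.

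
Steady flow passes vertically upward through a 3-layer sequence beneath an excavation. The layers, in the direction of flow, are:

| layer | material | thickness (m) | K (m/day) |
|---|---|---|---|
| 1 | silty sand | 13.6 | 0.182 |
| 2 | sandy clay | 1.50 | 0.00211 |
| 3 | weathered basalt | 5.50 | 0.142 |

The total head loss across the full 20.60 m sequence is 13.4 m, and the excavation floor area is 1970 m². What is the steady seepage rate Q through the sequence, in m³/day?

32.0

Flow is perpendicular to layering, so the layers act in series and the equivalent K is the thickness-weighted harmonic mean.
Total thickness L = 13.6 + 1.50 + 5.50 = 20.60 m.
Σ(b_i/K_i) = 13.6/0.182 + 1.50/0.00211 + 5.50/0.142 = 824.4 d.
K_eq = L / Σ(b_i/K_i) = 20.60 / 824.4 = 0.02499 m/day.
Q = K_eq · A · (Δh/L) = 0.02499 × 1970 × (13.4/20.60) = 32.02 m³/day.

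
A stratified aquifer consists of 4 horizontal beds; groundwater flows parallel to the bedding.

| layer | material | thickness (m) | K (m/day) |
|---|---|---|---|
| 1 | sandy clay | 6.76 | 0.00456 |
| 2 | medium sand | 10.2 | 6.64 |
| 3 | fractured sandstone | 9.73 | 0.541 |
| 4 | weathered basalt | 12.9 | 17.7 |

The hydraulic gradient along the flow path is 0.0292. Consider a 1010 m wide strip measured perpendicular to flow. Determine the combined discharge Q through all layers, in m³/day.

Flow is parallel to layering, so each bed carries its own Darcy discharge and the transmissivities add.
Σ(K_i·b_i) = 0.00456×6.76 + 6.64×10.2 + 0.541×9.73 + 17.7×12.9 = 301.4 m²/day.
Hydraulic gradient i = 0.0292.
Q = Σ(K_i·b_i) · W · i = 301.4 × 1010 × 0.02920 = 8887 m³/day.

8890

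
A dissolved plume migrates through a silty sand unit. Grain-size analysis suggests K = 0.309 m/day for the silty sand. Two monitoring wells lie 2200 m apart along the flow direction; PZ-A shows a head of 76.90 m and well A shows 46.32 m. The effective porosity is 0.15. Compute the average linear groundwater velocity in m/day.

Hydraulic gradient i = (76.90 − 46.32) / 2200 = 30.58 / 2200 = 0.01390.
Darcy flux q = K · i = 0.3090 × 0.01390 = 0.004295 m/day.
Seepage velocity v = q / n_e = 0.004295 / 0.15 = 0.02863 m/day.

0.0286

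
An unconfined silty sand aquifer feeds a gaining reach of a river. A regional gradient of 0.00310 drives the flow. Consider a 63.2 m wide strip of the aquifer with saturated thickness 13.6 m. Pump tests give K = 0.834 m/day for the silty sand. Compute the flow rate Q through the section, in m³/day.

2.22

Cross-sectional area A = 63.2 × 13.6 = 859.5 m².
Hydraulic gradient i = 0.00310.
Darcy's law: Q = K · A · i = 0.8340 × 859.5 × 0.003100 = 2.222 m³/day.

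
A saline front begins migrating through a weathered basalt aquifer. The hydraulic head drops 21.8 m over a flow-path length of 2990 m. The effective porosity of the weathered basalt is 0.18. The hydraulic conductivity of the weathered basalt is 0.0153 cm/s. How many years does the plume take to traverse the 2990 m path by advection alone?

15.3

Convert K: 0.0153 cm/s × 864 = 13.22 m/day.
Hydraulic gradient i = Δh / L = 21.8 / 2990 = 0.007291.
Darcy flux q = K · i = 13.22 × 0.007291 = 0.09638 m/day.
Seepage velocity v = q / n_e = 0.09638 / 0.18 = 0.5354 m/day.
Travel time t = L / v = 2990 / 0.5354 = 5584 days = 15.29 years.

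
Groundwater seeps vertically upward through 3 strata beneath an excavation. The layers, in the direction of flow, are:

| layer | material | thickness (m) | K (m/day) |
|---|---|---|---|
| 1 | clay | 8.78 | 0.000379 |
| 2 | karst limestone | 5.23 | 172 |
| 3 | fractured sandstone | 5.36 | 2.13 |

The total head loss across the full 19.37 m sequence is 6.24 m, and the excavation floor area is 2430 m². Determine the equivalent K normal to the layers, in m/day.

Flow is perpendicular to layering, so the layers act in series and the equivalent K is the thickness-weighted harmonic mean.
Total thickness L = 8.78 + 5.23 + 5.36 = 19.37 m.
Σ(b_i/K_i) = 8.78/0.000379 + 5.23/172 + 5.36/2.13 = 23169 d.
K_eq = L / Σ(b_i/K_i) = 19.37 / 23169 = 0.0008360 m/day.

0.000836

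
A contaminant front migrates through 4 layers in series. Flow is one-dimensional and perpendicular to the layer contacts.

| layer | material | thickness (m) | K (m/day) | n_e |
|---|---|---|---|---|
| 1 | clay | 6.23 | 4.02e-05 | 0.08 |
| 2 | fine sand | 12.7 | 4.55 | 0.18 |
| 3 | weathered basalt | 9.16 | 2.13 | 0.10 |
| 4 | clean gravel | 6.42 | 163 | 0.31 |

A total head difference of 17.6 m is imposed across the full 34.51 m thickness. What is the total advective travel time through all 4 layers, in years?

With flow normal to the layers, continuity requires the same specific discharge q through every layer.
Σ(b_i/K_i) = 6.23/4.02e-05 + 12.7/4.55 + 9.16/2.13 + 6.42/163 = 1.550e+05 d.
q = Δh / Σ(b_i/K_i) = 17.6 / 1.550e+05 = 0.0001136 m/day.
In each layer the seepage velocity is v_i = q/n_i, so the layer transit time is t_i = b_i·n_i / q:
  layer 1 (clay): t_1 = 6.23 × 0.08 / 0.0001136 = 4389 d
  layer 2 (fine sand): t_2 = 12.7 × 0.18 / 0.0001136 = 20130 d
  layer 3 (weathered basalt): t_3 = 9.16 × 0.10 / 0.0001136 = 8066 d
  layer 4 (clean gravel): t_4 = 6.42 × 0.31 / 0.0001136 = 17525 d
Total t = Σ t_i = 50110 days = 137.2 years.

137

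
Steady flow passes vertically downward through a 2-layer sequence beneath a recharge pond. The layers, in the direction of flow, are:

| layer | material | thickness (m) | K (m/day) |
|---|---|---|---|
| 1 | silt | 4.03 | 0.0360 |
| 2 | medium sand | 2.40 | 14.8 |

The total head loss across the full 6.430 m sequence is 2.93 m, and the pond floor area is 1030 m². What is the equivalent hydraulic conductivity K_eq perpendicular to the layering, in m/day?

Flow is perpendicular to layering, so the layers act in series and the equivalent K is the thickness-weighted harmonic mean.
Total thickness L = 4.03 + 2.40 = 6.430 m.
Σ(b_i/K_i) = 4.03/0.0360 + 2.40/14.8 = 112.1 d.
K_eq = L / Σ(b_i/K_i) = 6.430 / 112.1 = 0.05736 m/day.

0.0574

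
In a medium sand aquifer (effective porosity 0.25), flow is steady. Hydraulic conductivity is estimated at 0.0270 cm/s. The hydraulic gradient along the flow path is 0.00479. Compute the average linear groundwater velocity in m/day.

0.447

Convert K: 0.0270 cm/s × 864 = 23.33 m/day.
Hydraulic gradient i = 0.00479.
Darcy flux q = K · i = 23.33 × 0.004790 = 0.1117 m/day.
Seepage velocity v = q / n_e = 0.1117 / 0.25 = 0.4470 m/day.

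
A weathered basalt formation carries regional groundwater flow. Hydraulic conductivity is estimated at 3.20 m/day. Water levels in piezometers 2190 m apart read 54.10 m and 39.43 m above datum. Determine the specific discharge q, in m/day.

Hydraulic gradient i = (54.10 − 39.43) / 2190 = 14.67 / 2190 = 0.006699.
Specific discharge q = K · i = 3.200 × 0.006699 = 0.02144 m/day.

0.0214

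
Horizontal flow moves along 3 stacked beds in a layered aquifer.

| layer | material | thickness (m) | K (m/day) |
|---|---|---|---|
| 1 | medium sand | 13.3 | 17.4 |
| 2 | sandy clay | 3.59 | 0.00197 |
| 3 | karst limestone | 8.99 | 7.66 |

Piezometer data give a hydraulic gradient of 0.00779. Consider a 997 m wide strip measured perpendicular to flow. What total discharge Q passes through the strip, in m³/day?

Flow is parallel to layering, so each bed carries its own Darcy discharge and the transmissivities add.
Σ(K_i·b_i) = 17.4×13.3 + 0.00197×3.59 + 7.66×8.99 = 300.3 m²/day.
Hydraulic gradient i = 0.00779.
Q = Σ(K_i·b_i) · W · i = 300.3 × 997 × 0.007790 = 2332 m³/day.

2330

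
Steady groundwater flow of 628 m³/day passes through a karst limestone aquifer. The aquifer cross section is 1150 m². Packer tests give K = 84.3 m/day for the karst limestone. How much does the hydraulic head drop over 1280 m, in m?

From Q = K·A·i, i = Q / (K·A) = 628 / (84.30 × 1150) = 0.006478.
Head loss Δh = i · L = 0.006478 × 1280 = 8.292 m.

8.29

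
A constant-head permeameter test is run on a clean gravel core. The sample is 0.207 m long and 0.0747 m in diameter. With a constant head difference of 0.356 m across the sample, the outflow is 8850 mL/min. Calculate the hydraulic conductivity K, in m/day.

1690

Cross-sectional area A = π·(d/2)² = π × (0.0747/2)² = 0.004383 m².
Convert discharge: 8850 mL/min = 0.0001475 m³/s.
Darcy's law rearranged: K = Q·L / (A·Δh) = 0.0001475 × 0.207 / (0.004383 × 0.356) = 0.01957 m/s = 1691 m/day.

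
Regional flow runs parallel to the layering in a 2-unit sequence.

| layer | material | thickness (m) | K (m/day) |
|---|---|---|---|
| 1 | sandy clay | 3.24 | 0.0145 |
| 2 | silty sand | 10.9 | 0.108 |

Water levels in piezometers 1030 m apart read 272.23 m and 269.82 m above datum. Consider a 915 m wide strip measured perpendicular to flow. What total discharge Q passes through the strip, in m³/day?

2.62

Flow is parallel to layering, so each bed carries its own Darcy discharge and the transmissivities add.
Σ(K_i·b_i) = 0.0145×3.24 + 0.108×10.9 = 1.224 m²/day.
Hydraulic gradient i = (272.23 − 269.82) / 1030 = 2.41 / 1030 = 0.002340.
Q = Σ(K_i·b_i) · W · i = 1.224 × 915 × 0.002340 = 2.621 m³/day.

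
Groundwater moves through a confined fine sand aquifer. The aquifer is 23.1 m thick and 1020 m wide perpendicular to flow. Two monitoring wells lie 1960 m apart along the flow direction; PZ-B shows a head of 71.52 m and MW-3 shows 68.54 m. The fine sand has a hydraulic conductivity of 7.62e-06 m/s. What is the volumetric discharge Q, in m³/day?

23.6

Convert K: 7.62e-06 m/s × 86400 = 0.6584 m/day.
Cross-sectional area A = 1020 × 23.1 = 23562 m².
Hydraulic gradient i = (71.52 − 68.54) / 1960 = 2.98 / 1960 = 0.001520.
Darcy's law: Q = K · A · i = 0.6584 × 23562 × 0.001520 = 23.59 m³/day.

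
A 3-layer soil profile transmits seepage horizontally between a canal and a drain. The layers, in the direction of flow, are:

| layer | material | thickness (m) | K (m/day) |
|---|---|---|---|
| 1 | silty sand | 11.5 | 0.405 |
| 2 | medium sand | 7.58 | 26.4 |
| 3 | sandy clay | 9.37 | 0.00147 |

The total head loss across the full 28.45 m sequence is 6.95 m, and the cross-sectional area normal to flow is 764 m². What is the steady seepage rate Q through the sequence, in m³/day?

0.829

Flow is perpendicular to layering, so the layers act in series and the equivalent K is the thickness-weighted harmonic mean.
Total thickness L = 11.5 + 7.58 + 9.37 = 28.45 m.
Σ(b_i/K_i) = 11.5/0.405 + 7.58/26.4 + 9.37/0.00147 = 6403 d.
K_eq = L / Σ(b_i/K_i) = 28.45 / 6403 = 0.004443 m/day.
Q = K_eq · A · (Δh/L) = 0.004443 × 764 × (6.95/28.45) = 0.8293 m³/day.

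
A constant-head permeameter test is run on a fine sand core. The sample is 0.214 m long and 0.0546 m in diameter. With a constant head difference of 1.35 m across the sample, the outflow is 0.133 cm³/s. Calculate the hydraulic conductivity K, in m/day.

Cross-sectional area A = π·(d/2)² = π × (0.0546/2)² = 0.002341 m².
Convert discharge: 0.133 cm³/s = 1.330e-07 m³/s.
Darcy's law rearranged: K = Q·L / (A·Δh) = 1.330e-07 × 0.214 / (0.002341 × 1.35) = 9.004e-06 m/s = 0.7780 m/day.

0.778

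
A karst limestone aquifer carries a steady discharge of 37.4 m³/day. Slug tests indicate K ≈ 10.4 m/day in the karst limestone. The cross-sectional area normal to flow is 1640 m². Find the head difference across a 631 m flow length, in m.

1.38

From Q = K·A·i, i = Q / (K·A) = 37.4 / (10.40 × 1640) = 0.002193.
Head loss Δh = i · L = 0.002193 × 631 = 1.384 m.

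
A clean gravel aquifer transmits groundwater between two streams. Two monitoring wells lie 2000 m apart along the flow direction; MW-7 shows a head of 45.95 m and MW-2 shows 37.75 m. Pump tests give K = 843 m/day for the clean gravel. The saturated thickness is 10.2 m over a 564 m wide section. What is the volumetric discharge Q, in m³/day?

Cross-sectional area A = 564 × 10.2 = 5753 m².
Hydraulic gradient i = (45.95 − 37.75) / 2000 = 8.2 / 2000 = 0.004100.
Darcy's law: Q = K · A · i = 843.0 × 5753 × 0.004100 = 19883 m³/day.

19900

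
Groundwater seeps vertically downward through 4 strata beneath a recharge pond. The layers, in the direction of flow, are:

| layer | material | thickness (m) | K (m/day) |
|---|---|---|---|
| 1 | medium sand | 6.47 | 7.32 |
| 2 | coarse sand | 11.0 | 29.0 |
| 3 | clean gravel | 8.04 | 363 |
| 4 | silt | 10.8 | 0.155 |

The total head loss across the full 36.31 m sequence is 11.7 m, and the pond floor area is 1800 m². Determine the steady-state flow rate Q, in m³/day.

297

Flow is perpendicular to layering, so the layers act in series and the equivalent K is the thickness-weighted harmonic mean.
Total thickness L = 6.47 + 11.0 + 8.04 + 10.8 = 36.31 m.
Σ(b_i/K_i) = 6.47/7.32 + 11.0/29.0 + 8.04/363 + 10.8/0.155 = 70.96 d.
K_eq = L / Σ(b_i/K_i) = 36.31 / 70.96 = 0.5117 m/day.
Q = K_eq · A · (Δh/L) = 0.5117 × 1800 × (11.7/36.31) = 296.8 m³/day.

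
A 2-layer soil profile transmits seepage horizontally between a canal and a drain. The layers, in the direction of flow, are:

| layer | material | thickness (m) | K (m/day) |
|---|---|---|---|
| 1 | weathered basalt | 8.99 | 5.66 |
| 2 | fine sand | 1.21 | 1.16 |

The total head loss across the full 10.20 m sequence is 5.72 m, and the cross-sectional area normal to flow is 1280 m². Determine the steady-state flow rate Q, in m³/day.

Flow is perpendicular to layering, so the layers act in series and the equivalent K is the thickness-weighted harmonic mean.
Total thickness L = 8.99 + 1.21 = 10.20 m.
Σ(b_i/K_i) = 8.99/5.66 + 1.21/1.16 = 2.631 d.
K_eq = L / Σ(b_i/K_i) = 10.20 / 2.631 = 3.876 m/day.
Q = K_eq · A · (Δh/L) = 3.876 × 1280 × (5.72/10.20) = 2782 m³/day.

2780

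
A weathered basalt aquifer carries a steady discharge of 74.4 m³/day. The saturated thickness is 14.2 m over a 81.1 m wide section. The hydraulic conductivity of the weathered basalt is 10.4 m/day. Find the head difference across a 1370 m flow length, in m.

Cross-sectional area A = 81.1 × 14.2 = 1152 m².
From Q = K·A·i, i = Q / (K·A) = 74.4 / (10.40 × 1152) = 0.006212.
Head loss Δh = i · L = 0.006212 × 1370 = 8.510 m.

8.51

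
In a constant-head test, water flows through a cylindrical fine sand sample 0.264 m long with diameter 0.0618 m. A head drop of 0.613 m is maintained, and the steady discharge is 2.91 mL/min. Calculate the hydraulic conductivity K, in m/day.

0.602

Cross-sectional area A = π·(d/2)² = π × (0.0618/2)² = 0.003000 m².
Convert discharge: 2.91 mL/min = 4.850e-08 m³/s.
Darcy's law rearranged: K = Q·L / (A·Δh) = 4.850e-08 × 0.264 / (0.003000 × 0.613) = 6.963e-06 m/s = 0.6016 m/day.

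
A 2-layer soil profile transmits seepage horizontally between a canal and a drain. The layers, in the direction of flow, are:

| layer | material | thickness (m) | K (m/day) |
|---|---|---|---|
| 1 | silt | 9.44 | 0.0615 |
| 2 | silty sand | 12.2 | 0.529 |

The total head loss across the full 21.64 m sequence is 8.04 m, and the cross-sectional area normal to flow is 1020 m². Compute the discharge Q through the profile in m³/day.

Flow is perpendicular to layering, so the layers act in series and the equivalent K is the thickness-weighted harmonic mean.
Total thickness L = 9.44 + 12.2 = 21.64 m.
Σ(b_i/K_i) = 9.44/0.0615 + 12.2/0.529 = 176.6 d.
K_eq = L / Σ(b_i/K_i) = 21.64 / 176.6 = 0.1226 m/day.
Q = K_eq · A · (Δh/L) = 0.1226 × 1020 × (8.04/21.64) = 46.45 m³/day.

46.4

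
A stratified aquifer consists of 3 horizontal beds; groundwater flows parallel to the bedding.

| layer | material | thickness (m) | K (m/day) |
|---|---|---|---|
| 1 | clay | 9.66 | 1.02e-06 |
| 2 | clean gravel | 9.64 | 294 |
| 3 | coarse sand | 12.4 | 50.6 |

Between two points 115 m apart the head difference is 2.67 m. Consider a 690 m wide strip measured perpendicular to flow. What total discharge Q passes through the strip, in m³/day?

55500

Flow is parallel to layering, so each bed carries its own Darcy discharge and the transmissivities add.
Σ(K_i·b_i) = 1.02e-06×9.66 + 294×9.64 + 50.6×12.4 = 3462 m²/day.
Hydraulic gradient i = Δh / L = 2.67 / 115 = 0.02322.
Q = Σ(K_i·b_i) · W · i = 3462 × 690 × 0.02322 = 55455 m³/day.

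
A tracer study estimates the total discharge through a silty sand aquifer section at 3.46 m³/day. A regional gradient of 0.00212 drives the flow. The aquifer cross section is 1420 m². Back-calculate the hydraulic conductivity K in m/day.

1.15

Hydraulic gradient i = 0.00212.
From Q = K·A·i, K = Q / (A·i) = 3.46 / (1420 × 0.002120) = 1.149 m/day.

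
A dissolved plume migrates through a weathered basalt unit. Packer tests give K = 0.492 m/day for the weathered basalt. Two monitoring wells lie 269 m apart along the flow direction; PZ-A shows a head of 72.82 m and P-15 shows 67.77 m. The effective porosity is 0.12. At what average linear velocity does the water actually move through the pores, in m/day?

0.0770

Hydraulic gradient i = (72.82 − 67.77) / 269 = 5.05 / 269 = 0.01877.
Darcy flux q = K · i = 0.4920 × 0.01877 = 0.009236 m/day.
Seepage velocity v = q / n_e = 0.009236 / 0.12 = 0.07697 m/day.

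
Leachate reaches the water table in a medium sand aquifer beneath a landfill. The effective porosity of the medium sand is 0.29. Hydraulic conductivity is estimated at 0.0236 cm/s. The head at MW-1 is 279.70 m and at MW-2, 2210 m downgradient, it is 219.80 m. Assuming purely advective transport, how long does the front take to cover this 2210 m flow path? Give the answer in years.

3.17

Convert K: 0.0236 cm/s × 864 = 20.39 m/day.
Hydraulic gradient i = (279.70 − 219.80) / 2210 = 59.9 / 2210 = 0.02710.
Darcy flux q = K · i = 20.39 × 0.02710 = 0.5527 m/day.
Seepage velocity v = q / n_e = 0.5527 / 0.29 = 1.906 m/day.
Travel time t = L / v = 2210 / 1.906 = 1160 days = 3.175 years.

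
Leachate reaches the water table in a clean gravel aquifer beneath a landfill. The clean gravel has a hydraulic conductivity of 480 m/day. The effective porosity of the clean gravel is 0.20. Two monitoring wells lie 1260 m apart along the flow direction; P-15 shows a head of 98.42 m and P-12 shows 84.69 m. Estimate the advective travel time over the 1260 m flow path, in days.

48.2

Hydraulic gradient i = (98.42 − 84.69) / 1260 = 13.73 / 1260 = 0.01090.
Darcy flux q = K · i = 480.0 × 0.01090 = 5.230 m/day.
Seepage velocity v = q / n_e = 5.230 / 0.20 = 26.15 m/day.
Travel time t = L / v = 1260 / 26.15 = 48.18 days.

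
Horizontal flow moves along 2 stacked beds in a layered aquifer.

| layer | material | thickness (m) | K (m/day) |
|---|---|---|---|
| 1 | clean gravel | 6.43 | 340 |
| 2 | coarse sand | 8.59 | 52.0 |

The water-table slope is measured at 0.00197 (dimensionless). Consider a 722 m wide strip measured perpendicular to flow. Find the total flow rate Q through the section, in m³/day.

3740

Flow is parallel to layering, so each bed carries its own Darcy discharge and the transmissivities add.
Σ(K_i·b_i) = 340×6.43 + 52.0×8.59 = 2633 m²/day.
Hydraulic gradient i = 0.00197.
Q = Σ(K_i·b_i) · W · i = 2633 × 722 × 0.001970 = 3745 m³/day.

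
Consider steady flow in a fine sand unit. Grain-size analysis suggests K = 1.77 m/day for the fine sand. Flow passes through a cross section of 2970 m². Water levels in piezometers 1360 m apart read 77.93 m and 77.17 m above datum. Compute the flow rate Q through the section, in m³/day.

2.94

Hydraulic gradient i = (77.93 − 77.17) / 1360 = 0.76 / 1360 = 0.0005588.
Darcy's law: Q = K · A · i = 1.770 × 2970 × 0.0005588 = 2.938 m³/day.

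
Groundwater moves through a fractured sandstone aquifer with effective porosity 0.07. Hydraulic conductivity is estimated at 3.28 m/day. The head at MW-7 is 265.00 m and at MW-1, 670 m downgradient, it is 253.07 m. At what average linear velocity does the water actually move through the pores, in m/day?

0.834

Hydraulic gradient i = (265.00 − 253.07) / 670 = 11.93 / 670 = 0.01781.
Darcy flux q = K · i = 3.280 × 0.01781 = 0.05840 m/day.
Seepage velocity v = q / n_e = 0.05840 / 0.07 = 0.8343 m/day.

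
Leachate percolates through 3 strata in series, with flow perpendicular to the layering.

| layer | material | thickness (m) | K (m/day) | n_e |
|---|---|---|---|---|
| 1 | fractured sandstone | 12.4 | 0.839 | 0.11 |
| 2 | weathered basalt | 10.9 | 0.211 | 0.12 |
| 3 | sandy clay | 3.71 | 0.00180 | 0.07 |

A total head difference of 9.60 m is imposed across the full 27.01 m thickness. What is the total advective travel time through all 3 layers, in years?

1.78

With flow normal to the layers, continuity requires the same specific discharge q through every layer.
Σ(b_i/K_i) = 12.4/0.839 + 10.9/0.211 + 3.71/0.00180 = 2128 d.
q = Δh / Σ(b_i/K_i) = 9.60 / 2128 = 0.004512 m/day.
In each layer the seepage velocity is v_i = q/n_i, so the layer transit time is t_i = b_i·n_i / q:
  layer 1 (fractured sandstone): t_1 = 12.4 × 0.11 / 0.004512 = 302.3 d
  layer 2 (weathered basalt): t_2 = 10.9 × 0.12 / 0.004512 = 289.9 d
  layer 3 (sandy clay): t_3 = 3.71 × 0.07 / 0.004512 = 57.55 d
Total t = Σ t_i = 649.7 days = 1.779 years.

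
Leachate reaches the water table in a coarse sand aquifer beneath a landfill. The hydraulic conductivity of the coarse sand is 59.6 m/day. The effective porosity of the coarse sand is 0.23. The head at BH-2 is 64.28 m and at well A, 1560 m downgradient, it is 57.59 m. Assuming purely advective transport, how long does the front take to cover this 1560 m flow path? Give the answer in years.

Hydraulic gradient i = (64.28 − 57.59) / 1560 = 6.69 / 1560 = 0.004288.
Darcy flux q = K · i = 59.60 × 0.004288 = 0.2556 m/day.
Seepage velocity v = q / n_e = 0.2556 / 0.23 = 1.111 m/day.
Travel time t = L / v = 1560 / 1.111 = 1404 days = 3.843 years.

3.84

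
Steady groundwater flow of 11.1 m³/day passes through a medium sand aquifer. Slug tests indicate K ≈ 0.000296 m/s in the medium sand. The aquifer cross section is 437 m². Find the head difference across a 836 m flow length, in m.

Convert K: 0.000296 m/s × 86400 = 25.57 m/day.
From Q = K·A·i, i = Q / (K·A) = 11.1 / (25.57 × 437.0) = 0.0009932.
Head loss Δh = i · L = 0.0009932 × 836 = 0.8303 m.

0.830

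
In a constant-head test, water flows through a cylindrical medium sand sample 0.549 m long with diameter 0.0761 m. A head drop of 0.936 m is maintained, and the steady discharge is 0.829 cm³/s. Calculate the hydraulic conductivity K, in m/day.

Cross-sectional area A = π·(d/2)² = π × (0.0761/2)² = 0.004548 m².
Convert discharge: 0.829 cm³/s = 8.290e-07 m³/s.
Darcy's law rearranged: K = Q·L / (A·Δh) = 8.290e-07 × 0.549 / (0.004548 × 0.936) = 0.0001069 m/s = 9.236 m/day.

9.24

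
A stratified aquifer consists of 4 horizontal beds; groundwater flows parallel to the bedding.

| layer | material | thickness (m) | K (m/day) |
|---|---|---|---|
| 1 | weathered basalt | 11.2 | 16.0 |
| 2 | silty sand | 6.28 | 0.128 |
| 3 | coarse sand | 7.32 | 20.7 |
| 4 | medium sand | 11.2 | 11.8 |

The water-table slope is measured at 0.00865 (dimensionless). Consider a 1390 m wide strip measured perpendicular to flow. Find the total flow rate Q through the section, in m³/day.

5580

Flow is parallel to layering, so each bed carries its own Darcy discharge and the transmissivities add.
Σ(K_i·b_i) = 16.0×11.2 + 0.128×6.28 + 20.7×7.32 + 11.8×11.2 = 463.7 m²/day.
Hydraulic gradient i = 0.00865.
Q = Σ(K_i·b_i) · W · i = 463.7 × 1390 × 0.008650 = 5575 m³/day.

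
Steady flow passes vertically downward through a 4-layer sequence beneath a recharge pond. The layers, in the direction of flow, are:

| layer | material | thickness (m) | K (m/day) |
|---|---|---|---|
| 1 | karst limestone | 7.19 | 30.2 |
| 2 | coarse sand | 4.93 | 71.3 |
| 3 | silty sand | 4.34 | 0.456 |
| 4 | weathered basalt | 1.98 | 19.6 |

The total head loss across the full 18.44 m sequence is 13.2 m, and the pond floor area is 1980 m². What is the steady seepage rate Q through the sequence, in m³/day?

Flow is perpendicular to layering, so the layers act in series and the equivalent K is the thickness-weighted harmonic mean.
Total thickness L = 7.19 + 4.93 + 4.34 + 1.98 = 18.44 m.
Σ(b_i/K_i) = 7.19/30.2 + 4.93/71.3 + 4.34/0.456 + 1.98/19.6 = 9.926 d.
K_eq = L / Σ(b_i/K_i) = 18.44 / 9.926 = 1.858 m/day.
Q = K_eq · A · (Δh/L) = 1.858 × 1980 × (13.2/18.44) = 2633 m³/day.

2630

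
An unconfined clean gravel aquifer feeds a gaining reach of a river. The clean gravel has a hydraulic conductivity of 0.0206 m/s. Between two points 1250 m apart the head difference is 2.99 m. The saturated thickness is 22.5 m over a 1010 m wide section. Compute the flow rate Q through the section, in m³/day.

Convert K: 0.0206 m/s × 86400 = 1780 m/day.
Cross-sectional area A = 1010 × 22.5 = 22725 m².
Hydraulic gradient i = Δh / L = 2.99 / 1250 = 0.002392.
Darcy's law: Q = K · A · i = 1780 × 22725 × 0.002392 = 96749 m³/day.

96700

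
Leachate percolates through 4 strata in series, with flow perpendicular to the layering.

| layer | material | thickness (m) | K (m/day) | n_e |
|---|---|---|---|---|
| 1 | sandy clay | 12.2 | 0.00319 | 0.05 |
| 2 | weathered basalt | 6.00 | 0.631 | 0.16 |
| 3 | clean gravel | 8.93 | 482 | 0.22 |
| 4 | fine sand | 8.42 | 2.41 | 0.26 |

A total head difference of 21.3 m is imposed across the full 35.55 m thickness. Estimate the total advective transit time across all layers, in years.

2.82

With flow normal to the layers, continuity requires the same specific discharge q through every layer.
Σ(b_i/K_i) = 12.2/0.00319 + 6.00/0.631 + 8.93/482 + 8.42/2.41 = 3837 d.
q = Δh / Σ(b_i/K_i) = 21.3 / 3837 = 0.005551 m/day.
In each layer the seepage velocity is v_i = q/n_i, so the layer transit time is t_i = b_i·n_i / q:
  layer 1 (sandy clay): t_1 = 12.2 × 0.05 / 0.005551 = 109.9 d
  layer 2 (weathered basalt): t_2 = 6.00 × 0.16 / 0.005551 = 173.0 d
  layer 3 (clean gravel): t_3 = 8.93 × 0.22 / 0.005551 = 353.9 d
  layer 4 (fine sand): t_4 = 8.42 × 0.26 / 0.005551 = 394.4 d
Total t = Σ t_i = 1031 days = 2.823 years.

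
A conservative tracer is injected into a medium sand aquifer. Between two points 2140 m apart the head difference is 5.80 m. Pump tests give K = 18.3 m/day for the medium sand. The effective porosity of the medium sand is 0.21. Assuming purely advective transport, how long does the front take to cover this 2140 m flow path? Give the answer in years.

Hydraulic gradient i = Δh / L = 5.80 / 2140 = 0.002710.
Darcy flux q = K · i = 18.30 × 0.002710 = 0.04960 m/day.
Seepage velocity v = q / n_e = 0.04960 / 0.21 = 0.2362 m/day.
Travel time t = L / v = 2140 / 0.2362 = 9061 days = 24.81 years.

24.8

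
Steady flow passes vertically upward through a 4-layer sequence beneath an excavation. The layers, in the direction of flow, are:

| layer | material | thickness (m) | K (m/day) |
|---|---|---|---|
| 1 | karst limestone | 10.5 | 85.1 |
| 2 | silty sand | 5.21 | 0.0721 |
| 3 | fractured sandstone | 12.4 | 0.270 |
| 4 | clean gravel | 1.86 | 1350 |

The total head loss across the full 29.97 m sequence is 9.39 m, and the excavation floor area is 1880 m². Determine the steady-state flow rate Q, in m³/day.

Flow is perpendicular to layering, so the layers act in series and the equivalent K is the thickness-weighted harmonic mean.
Total thickness L = 10.5 + 5.21 + 12.4 + 1.86 = 29.97 m.
Σ(b_i/K_i) = 10.5/85.1 + 5.21/0.0721 + 12.4/0.270 + 1.86/1350 = 118.3 d.
K_eq = L / Σ(b_i/K_i) = 29.97 / 118.3 = 0.2533 m/day.
Q = K_eq · A · (Δh/L) = 0.2533 × 1880 × (9.39/29.97) = 149.2 m³/day.

149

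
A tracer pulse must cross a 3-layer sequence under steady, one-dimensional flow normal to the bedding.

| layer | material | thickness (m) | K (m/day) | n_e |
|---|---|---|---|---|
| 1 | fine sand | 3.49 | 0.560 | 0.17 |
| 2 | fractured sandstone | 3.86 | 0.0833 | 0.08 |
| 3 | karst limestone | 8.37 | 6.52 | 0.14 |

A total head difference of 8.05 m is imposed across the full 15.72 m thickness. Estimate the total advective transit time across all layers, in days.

13.9

With flow normal to the layers, continuity requires the same specific discharge q through every layer.
Σ(b_i/K_i) = 3.49/0.560 + 3.86/0.0833 + 8.37/6.52 = 53.85 d.
q = Δh / Σ(b_i/K_i) = 8.05 / 53.85 = 0.1495 m/day.
In each layer the seepage velocity is v_i = q/n_i, so the layer transit time is t_i = b_i·n_i / q:
  layer 1 (fine sand): t_1 = 3.49 × 0.17 / 0.1495 = 3.969 d
  layer 2 (fractured sandstone): t_2 = 3.86 × 0.08 / 0.1495 = 2.066 d
  layer 3 (karst limestone): t_3 = 8.37 × 0.14 / 0.1495 = 7.839 d
Total t = Σ t_i = 13.87 days.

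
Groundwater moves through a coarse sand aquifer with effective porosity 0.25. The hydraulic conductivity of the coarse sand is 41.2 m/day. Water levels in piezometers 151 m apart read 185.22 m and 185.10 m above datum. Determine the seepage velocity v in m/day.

Hydraulic gradient i = (185.22 − 185.10) / 151 = 0.12 / 151 = 0.0007947.
Darcy flux q = K · i = 41.20 × 0.0007947 = 0.03274 m/day.
Seepage velocity v = q / n_e = 0.03274 / 0.25 = 0.1310 m/day.

0.131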